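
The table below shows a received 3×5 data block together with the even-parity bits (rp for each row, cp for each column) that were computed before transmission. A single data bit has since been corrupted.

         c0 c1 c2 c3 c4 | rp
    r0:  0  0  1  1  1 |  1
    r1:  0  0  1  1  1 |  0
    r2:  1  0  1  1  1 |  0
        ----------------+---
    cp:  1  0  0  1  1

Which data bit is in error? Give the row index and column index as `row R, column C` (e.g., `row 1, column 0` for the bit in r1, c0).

Recompute each row's even parity and compare to rp:
  r0: data parity 1, sent rp 1 → ok
  r1: data parity 1, sent rp 0 → mismatch
  r2: data parity 0, sent rp 0 → ok
Recompute each column's even parity and compare to cp:
  c0: data parity 1, sent cp 1 → ok
  c1: data parity 0, sent cp 0 → ok
  c2: data parity 1, sent cp 0 → mismatch
  c3: data parity 1, sent cp 1 → ok
  c4: data parity 1, sent cp 1 → ok
Exactly one row (r1) and one column (c2) fail → the flipped bit is at their intersection.

row 1, column 2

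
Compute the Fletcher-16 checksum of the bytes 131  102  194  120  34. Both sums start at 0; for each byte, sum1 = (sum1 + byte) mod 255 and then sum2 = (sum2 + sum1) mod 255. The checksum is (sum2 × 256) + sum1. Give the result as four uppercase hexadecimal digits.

Running sums (mod 255):
  after byte 0 (131): sum1=131, sum2=131
  after byte 1 (102): sum1=233, sum2=109
  after byte 2 (194): sum1=172, sum2=26
  after byte 3 (120): sum1=37, sum2=63
  after byte 4 (34): sum1=71, sum2=134
Checksum = sum2·256 + sum1 = 134·256 + 71 = 34375 = 0x8647.

8647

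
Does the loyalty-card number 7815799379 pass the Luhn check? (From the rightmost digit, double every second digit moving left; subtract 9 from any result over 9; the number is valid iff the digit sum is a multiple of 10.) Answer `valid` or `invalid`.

valid

From the right, keep odd positions and double even positions (subtract 9 from any doubled value over 9):
  doubled (positions 2,4,...): 5 9 5 2 5 → sum 26
  kept (positions 1,3,...): 9 3 9 5 8 → sum 34
Total = 60.
60 mod 10 = 0, so the number is valid.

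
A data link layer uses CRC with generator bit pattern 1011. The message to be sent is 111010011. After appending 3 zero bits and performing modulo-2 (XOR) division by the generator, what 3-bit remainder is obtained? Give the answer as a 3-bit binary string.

Append 3 zeros: 111010011000. Divide by 1011 (XOR where the leading bit is 1):
  pos 0: 1110 XOR 1011 = 0101
  pos 1: 1011 XOR 1011 = 0000
  pos 7: 1100 XOR 1011 = 0111
  pos 8: 1110 XOR 1011 = 0101
Remainder (last 3 bits) = 101. This is the CRC / FCS.

101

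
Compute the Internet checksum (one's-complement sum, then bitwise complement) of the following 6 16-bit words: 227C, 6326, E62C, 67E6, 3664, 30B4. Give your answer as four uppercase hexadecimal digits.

One's-complement addition (fold any carry out of bit 15 back into bit 0):
  0x227C + 0x6326 = 0x085A2
  0x85A2 + 0xE62C = 0x16BCE → wrap carry → 0x6BCF
  0x6BCF + 0x67E6 = 0x0D3B5
  0xD3B5 + 0x3664 = 0x10A19 → wrap carry → 0x0A1A
  0x0A1A + 0x30B4 = 0x03ACE
One's-complement sum = 0x3ACE.
Checksum = ~0x3ACE & 0xFFFF = 0xC531.

C531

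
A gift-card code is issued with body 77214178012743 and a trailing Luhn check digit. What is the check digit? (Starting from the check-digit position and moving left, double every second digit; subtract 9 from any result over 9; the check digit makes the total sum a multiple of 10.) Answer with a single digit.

Partial digits right→left: 3 4 7 2 1 0 8 7 1 4 1 2 7 7
Double every second digit counting from the check-digit position (so the 1st, 3rd, 5th, ... of the partial from the right).
  doubled (with −9 where >9): 6 5 2 7 2 2 5 → sum 29
  kept as-is: 4 2 0 7 4 2 7 → sum 26
Total = 29 + 26 = 55.
Check digit = (10 − (55 mod 10)) mod 10 = 5.

5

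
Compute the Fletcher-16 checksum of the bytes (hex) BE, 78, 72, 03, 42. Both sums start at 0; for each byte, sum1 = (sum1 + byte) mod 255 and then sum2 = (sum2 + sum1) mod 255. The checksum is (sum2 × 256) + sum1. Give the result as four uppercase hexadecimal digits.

3BEE

Running sums (mod 255):
  after byte 0 (BE): sum1=190, sum2=190
  after byte 1 (78): sum1=55, sum2=245
  after byte 2 (72): sum1=169, sum2=159
  after byte 3 (03): sum1=172, sum2=76
  after byte 4 (42): sum1=238, sum2=59
Checksum = sum2·256 + sum1 = 59·256 + 238 = 15342 = 0x3BEE.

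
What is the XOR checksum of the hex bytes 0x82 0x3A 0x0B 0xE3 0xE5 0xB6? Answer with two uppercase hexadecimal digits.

03

XOR the bytes together:
  start with 0x82
  0x82 ⊕ 0x3A = 0xB8
  0xB8 ⊕ 0x0B = 0xB3
  0xB3 ⊕ 0xE3 = 0x50
  0x50 ⊕ 0xE5 = 0xB5
  0xB5 ⊕ 0xB6 = 0x03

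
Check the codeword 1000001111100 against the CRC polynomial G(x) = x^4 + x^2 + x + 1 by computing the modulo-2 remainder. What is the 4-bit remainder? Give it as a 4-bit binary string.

Modulo-2 division of 1000001111100 by 10111:
  pos 0: 10000 XOR 10111 = 00111
  pos 2: 11101 XOR 10111 = 01010
  pos 3: 10101 XOR 10111 = 00010
  pos 6: 10111 XOR 10111 = 00000
Remainder = 0000 (zero — the frame passes the CRC check).

0000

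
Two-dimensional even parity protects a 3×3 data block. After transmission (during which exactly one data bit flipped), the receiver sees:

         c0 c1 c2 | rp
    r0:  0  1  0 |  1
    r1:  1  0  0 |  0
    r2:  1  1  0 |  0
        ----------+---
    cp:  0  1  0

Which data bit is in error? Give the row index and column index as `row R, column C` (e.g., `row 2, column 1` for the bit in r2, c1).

Recompute each row's even parity and compare to rp:
  r0: data parity 1, sent rp 1 → ok
  r1: data parity 1, sent rp 0 → mismatch
  r2: data parity 0, sent rp 0 → ok
Recompute each column's even parity and compare to cp:
  c0: data parity 0, sent cp 0 → ok
  c1: data parity 0, sent cp 1 → mismatch
  c2: data parity 0, sent cp 0 → ok
Exactly one row (r1) and one column (c1) fail → the flipped bit is at their intersection.

row 1, column 1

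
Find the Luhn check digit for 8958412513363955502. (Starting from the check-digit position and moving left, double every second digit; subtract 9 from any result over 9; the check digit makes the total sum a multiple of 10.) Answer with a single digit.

4

Partial digits right→left: 2 0 5 5 5 9 3 6 3 3 1 5 2 1 4 8 5 9 8
Double every second digit counting from the check-digit position (so the 1st, 3rd, 5th, ... of the partial from the right).
  doubled (with −9 where >9): 4 1 1 6 6 2 4 8 1 7 → sum 40
  kept as-is: 0 5 9 6 3 5 1 8 9 → sum 46
Total = 40 + 46 = 86.
Check digit = (10 − (86 mod 10)) mod 10 = 4.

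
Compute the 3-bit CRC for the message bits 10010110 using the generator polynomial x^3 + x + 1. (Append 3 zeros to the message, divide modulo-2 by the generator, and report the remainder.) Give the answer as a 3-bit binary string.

011

Append 3 zeros: 10010110000. Divide by 1011 (XOR where the leading bit is 1):
  pos 0: 1001 XOR 1011 = 0010
  pos 2: 1001 XOR 1011 = 0010
  pos 4: 1010 XOR 1011 = 0001
  pos 7: 1000 XOR 1011 = 0011
Remainder (last 3 bits) = 011. This is the CRC / FCS.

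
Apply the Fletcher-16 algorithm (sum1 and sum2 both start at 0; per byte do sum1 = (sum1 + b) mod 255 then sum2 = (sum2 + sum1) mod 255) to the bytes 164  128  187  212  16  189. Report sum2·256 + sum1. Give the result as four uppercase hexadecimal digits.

A983

Running sums (mod 255):
  after byte 0 (164): sum1=164, sum2=164
  after byte 1 (128): sum1=37, sum2=201
  after byte 2 (187): sum1=224, sum2=170
  after byte 3 (212): sum1=181, sum2=96
  after byte 4 (16): sum1=197, sum2=38
  after byte 5 (189): sum1=131, sum2=169
Checksum = sum2·256 + sum1 = 169·256 + 131 = 43395 = 0xA983.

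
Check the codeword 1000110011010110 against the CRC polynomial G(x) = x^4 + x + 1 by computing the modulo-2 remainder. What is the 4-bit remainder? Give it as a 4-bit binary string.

1010

Modulo-2 division of 1000110011010110 by 10011:
  pos 0: 10001 XOR 10011 = 00010
  pos 3: 10100 XOR 10011 = 00111
  pos 5: 11111 XOR 10011 = 01100
  pos 6: 11000 XOR 10011 = 01011
  pos 7: 10111 XOR 10011 = 00100
  pos 9: 10001 XOR 10011 = 00010
Remainder = 1010 (nonzero — an error is detected).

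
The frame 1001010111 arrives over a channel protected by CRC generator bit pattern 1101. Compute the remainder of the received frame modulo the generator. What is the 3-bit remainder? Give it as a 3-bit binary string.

010

Modulo-2 division of 1001010111 by 1101:
  pos 0: 1001 XOR 1101 = 0100
  pos 1: 1000 XOR 1101 = 0101
  pos 2: 1011 XOR 1101 = 0110
  pos 3: 1100 XOR 1101 = 0001
  pos 6: 1111 XOR 1101 = 0010
Remainder = 010 (nonzero — an error is detected).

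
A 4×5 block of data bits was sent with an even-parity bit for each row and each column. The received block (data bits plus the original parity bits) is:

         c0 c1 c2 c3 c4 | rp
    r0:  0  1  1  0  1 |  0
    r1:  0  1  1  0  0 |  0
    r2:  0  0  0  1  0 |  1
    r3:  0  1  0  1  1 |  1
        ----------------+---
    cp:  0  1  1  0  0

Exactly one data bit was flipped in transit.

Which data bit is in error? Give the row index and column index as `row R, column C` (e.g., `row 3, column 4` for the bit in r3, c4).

Recompute each row's even parity and compare to rp:
  r0: data parity 1, sent rp 0 → mismatch
  r1: data parity 0, sent rp 0 → ok
  r2: data parity 1, sent rp 1 → ok
  r3: data parity 1, sent rp 1 → ok
Recompute each column's even parity and compare to cp:
  c0: data parity 0, sent cp 0 → ok
  c1: data parity 1, sent cp 1 → ok
  c2: data parity 0, sent cp 1 → mismatch
  c3: data parity 0, sent cp 0 → ok
  c4: data parity 0, sent cp 0 → ok
Exactly one row (r0) and one column (c2) fail → the flipped bit is at their intersection.

row 0, column 2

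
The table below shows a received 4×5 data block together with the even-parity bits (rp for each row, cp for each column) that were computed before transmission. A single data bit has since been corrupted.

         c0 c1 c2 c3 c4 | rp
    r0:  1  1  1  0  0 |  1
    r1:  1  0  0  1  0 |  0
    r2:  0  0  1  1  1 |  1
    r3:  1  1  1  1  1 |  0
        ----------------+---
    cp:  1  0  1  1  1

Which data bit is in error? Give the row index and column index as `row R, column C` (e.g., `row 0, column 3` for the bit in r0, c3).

Recompute each row's even parity and compare to rp:
  r0: data parity 1, sent rp 1 → ok
  r1: data parity 0, sent rp 0 → ok
  r2: data parity 1, sent rp 1 → ok
  r3: data parity 1, sent rp 0 → mismatch
Recompute each column's even parity and compare to cp:
  c0: data parity 1, sent cp 1 → ok
  c1: data parity 0, sent cp 0 → ok
  c2: data parity 1, sent cp 1 → ok
  c3: data parity 1, sent cp 1 → ok
  c4: data parity 0, sent cp 1 → mismatch
Exactly one row (r3) and one column (c4) fail → the flipped bit is at their intersection.

row 3, column 4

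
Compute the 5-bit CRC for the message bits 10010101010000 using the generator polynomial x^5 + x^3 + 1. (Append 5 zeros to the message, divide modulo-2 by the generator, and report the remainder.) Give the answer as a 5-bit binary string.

Append 5 zeros: 1001010101000000000. Divide by 101001 (XOR where the leading bit is 1):
  pos 0: 100101 XOR 101001 = 001100
  pos 2: 110001 XOR 101001 = 011000
  pos 3: 110000 XOR 101001 = 011001
  pos 4: 110011 XOR 101001 = 011010
  pos 5: 110100 XOR 101001 = 011101
  pos 6: 111010 XOR 101001 = 010011
  pos 7: 100110 XOR 101001 = 001111
  pos 9: 111100 XOR 101001 = 010101
  pos 10: 101010 XOR 101001 = 000011
Remainder (last 5 bits) = 11000. This is the CRC / FCS.

11000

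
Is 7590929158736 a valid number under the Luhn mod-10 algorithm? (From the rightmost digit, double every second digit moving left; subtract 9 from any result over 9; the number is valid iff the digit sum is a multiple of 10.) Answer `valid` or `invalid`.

From the right, keep odd positions and double even positions (subtract 9 from any doubled value over 9):
  doubled (positions 2,4,...): 6 7 2 4 0 1 → sum 20
  kept (positions 1,3,...): 6 7 5 9 9 9 7 → sum 52
Total = 72.
72 mod 10 = 2, so the number is invalid.

invalid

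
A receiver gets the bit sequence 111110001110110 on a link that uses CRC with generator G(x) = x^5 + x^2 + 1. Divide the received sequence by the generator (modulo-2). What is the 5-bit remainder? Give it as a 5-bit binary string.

00000

Modulo-2 division of 111110001110110 by 100101:
  pos 0: 111110 XOR 100101 = 011011
  pos 1: 110110 XOR 100101 = 010011
  pos 2: 100110 XOR 100101 = 000011
  pos 6: 111110 XOR 100101 = 011011
  pos 7: 110111 XOR 100101 = 010010
  pos 8: 100101 XOR 100101 = 000000
Remainder = 00000 (zero — the frame passes the CRC check).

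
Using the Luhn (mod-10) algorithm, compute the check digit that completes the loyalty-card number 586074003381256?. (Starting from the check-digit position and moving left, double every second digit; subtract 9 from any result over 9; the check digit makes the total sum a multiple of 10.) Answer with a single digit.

Partial digits right→left: 6 5 2 1 8 3 3 0 0 4 7 0 6 8 5
Double every second digit counting from the check-digit position (so the 1st, 3rd, 5th, ... of the partial from the right).
  doubled (with −9 where >9): 3 4 7 6 0 5 3 1 → sum 29
  kept as-is: 5 1 3 0 4 0 8 → sum 21
Total = 29 + 21 = 50.
Check digit = (10 − (50 mod 10)) mod 10 = 0.

0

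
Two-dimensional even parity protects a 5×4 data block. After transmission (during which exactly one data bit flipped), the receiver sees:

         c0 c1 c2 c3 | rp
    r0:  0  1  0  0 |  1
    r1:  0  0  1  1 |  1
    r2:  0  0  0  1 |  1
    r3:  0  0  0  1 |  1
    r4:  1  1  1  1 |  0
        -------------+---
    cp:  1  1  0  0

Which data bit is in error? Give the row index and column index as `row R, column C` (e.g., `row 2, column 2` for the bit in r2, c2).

Recompute each row's even parity and compare to rp:
  r0: data parity 1, sent rp 1 → ok
  r1: data parity 0, sent rp 1 → mismatch
  r2: data parity 1, sent rp 1 → ok
  r3: data parity 1, sent rp 1 → ok
  r4: data parity 0, sent rp 0 → ok
Recompute each column's even parity and compare to cp:
  c0: data parity 1, sent cp 1 → ok
  c1: data parity 0, sent cp 1 → mismatch
  c2: data parity 0, sent cp 0 → ok
  c3: data parity 0, sent cp 0 → ok
Exactly one row (r1) and one column (c1) fail → the flipped bit is at their intersection.

row 1, column 1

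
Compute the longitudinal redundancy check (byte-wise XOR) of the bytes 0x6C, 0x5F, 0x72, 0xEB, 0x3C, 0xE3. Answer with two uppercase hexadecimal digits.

75

XOR the bytes together:
  start with 0x6C
  0x6C ⊕ 0x5F = 0x33
  0x33 ⊕ 0x72 = 0x41
  0x41 ⊕ 0xEB = 0xAA
  0xAA ⊕ 0x3C = 0x96
  0x96 ⊕ 0xE3 = 0x75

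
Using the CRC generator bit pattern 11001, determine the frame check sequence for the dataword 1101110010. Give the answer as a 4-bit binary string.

1111

Append 4 zeros: 11011100100000. Divide by 11001 (XOR where the leading bit is 1):
  pos 0: 11011 XOR 11001 = 00010
  pos 3: 10100 XOR 11001 = 01101
  pos 4: 11011 XOR 11001 = 00010
  pos 7: 10000 XOR 11001 = 01001
  pos 8: 10010 XOR 11001 = 01011
  pos 9: 10110 XOR 11001 = 01111
Remainder (last 4 bits) = 1111. This is the CRC / FCS.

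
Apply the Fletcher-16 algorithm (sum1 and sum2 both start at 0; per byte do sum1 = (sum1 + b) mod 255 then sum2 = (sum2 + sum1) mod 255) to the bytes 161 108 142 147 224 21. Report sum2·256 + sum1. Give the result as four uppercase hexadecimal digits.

Running sums (mod 255):
  after byte 0 (161): sum1=161, sum2=161
  after byte 1 (108): sum1=14, sum2=175
  after byte 2 (142): sum1=156, sum2=76
  after byte 3 (147): sum1=48, sum2=124
  after byte 4 (224): sum1=17, sum2=141
  after byte 5 (21): sum1=38, sum2=179
Checksum = sum2·256 + sum1 = 179·256 + 38 = 45862 = 0xB326.

B326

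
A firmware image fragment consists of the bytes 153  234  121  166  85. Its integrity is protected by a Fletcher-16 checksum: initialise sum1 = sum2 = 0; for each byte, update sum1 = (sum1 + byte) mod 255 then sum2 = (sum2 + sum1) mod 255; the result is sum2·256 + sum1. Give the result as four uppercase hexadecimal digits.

BAF9

Running sums (mod 255):
  after byte 0 (153): sum1=153, sum2=153
  after byte 1 (234): sum1=132, sum2=30
  after byte 2 (121): sum1=253, sum2=28
  after byte 3 (166): sum1=164, sum2=192
  after byte 4 (85): sum1=249, sum2=186
Checksum = sum2·256 + sum1 = 186·256 + 249 = 47865 = 0xBAF9.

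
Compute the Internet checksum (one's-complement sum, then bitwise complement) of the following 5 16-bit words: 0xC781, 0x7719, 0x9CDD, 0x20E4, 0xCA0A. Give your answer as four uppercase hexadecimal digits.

3998

One's-complement addition (fold any carry out of bit 15 back into bit 0):
  0xC781 + 0x7719 = 0x13E9A → wrap carry → 0x3E9B
  0x3E9B + 0x9CDD = 0x0DB78
  0xDB78 + 0x20E4 = 0x0FC5C
  0xFC5C + 0xCA0A = 0x1C666 → wrap carry → 0xC667
One's-complement sum = 0xC667.
Checksum = ~0xC667 & 0xFFFF = 0x3998.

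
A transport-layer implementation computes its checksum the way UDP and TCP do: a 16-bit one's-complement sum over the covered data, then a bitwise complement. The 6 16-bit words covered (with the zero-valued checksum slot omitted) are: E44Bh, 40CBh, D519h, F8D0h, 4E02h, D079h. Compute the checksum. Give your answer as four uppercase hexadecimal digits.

One's-complement addition (fold any carry out of bit 15 back into bit 0):
  0xE44B + 0x40CB = 0x12516 → wrap carry → 0x2517
  0x2517 + 0xD519 = 0x0FA30
  0xFA30 + 0xF8D0 = 0x1F300 → wrap carry → 0xF301
  0xF301 + 0x4E02 = 0x14103 → wrap carry → 0x4104
  0x4104 + 0xD079 = 0x1117D → wrap carry → 0x117E
One's-complement sum = 0x117E.
Checksum = ~0x117E & 0xFFFF = 0xEE81.

EE81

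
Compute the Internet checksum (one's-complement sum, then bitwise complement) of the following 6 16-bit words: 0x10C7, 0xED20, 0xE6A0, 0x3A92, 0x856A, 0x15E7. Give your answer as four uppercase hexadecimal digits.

4593

One's-complement addition (fold any carry out of bit 15 back into bit 0):
  0x10C7 + 0xED20 = 0x0FDE7
  0xFDE7 + 0xE6A0 = 0x1E487 → wrap carry → 0xE488
  0xE488 + 0x3A92 = 0x11F1A → wrap carry → 0x1F1B
  0x1F1B + 0x856A = 0x0A485
  0xA485 + 0x15E7 = 0x0BA6C
One's-complement sum = 0xBA6C.
Checksum = ~0xBA6C & 0xFFFF = 0x4593.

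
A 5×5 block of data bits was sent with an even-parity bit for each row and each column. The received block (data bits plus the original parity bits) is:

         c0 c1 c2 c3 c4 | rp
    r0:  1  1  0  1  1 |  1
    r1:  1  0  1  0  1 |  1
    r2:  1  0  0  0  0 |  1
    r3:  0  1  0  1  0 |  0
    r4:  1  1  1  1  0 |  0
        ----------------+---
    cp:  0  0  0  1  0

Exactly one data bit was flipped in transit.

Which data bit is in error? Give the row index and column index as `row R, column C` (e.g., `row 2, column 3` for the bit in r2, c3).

Recompute each row's even parity and compare to rp:
  r0: data parity 0, sent rp 1 → mismatch
  r1: data parity 1, sent rp 1 → ok
  r2: data parity 1, sent rp 1 → ok
  r3: data parity 0, sent rp 0 → ok
  r4: data parity 0, sent rp 0 → ok
Recompute each column's even parity and compare to cp:
  c0: data parity 0, sent cp 0 → ok
  c1: data parity 1, sent cp 0 → mismatch
  c2: data parity 0, sent cp 0 → ok
  c3: data parity 1, sent cp 1 → ok
  c4: data parity 0, sent cp 0 → ok
Exactly one row (r0) and one column (c1) fail → the flipped bit is at their intersection.

row 0, column 1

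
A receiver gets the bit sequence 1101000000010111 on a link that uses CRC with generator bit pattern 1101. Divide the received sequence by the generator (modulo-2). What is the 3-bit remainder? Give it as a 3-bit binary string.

Modulo-2 division of 1101000000010111 by 1101:
  pos 0: 1101 XOR 1101 = 0000
  pos 11: 1011 XOR 1101 = 0110
  pos 12: 1101 XOR 1101 = 0000
Remainder = 000 (zero — the frame passes the CRC check).

000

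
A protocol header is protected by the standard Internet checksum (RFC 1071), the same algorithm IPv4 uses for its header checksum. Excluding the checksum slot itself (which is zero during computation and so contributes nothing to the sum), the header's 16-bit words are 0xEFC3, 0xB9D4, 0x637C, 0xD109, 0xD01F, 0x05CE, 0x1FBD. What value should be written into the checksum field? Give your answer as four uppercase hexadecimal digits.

One's-complement addition (fold any carry out of bit 15 back into bit 0):
  0xEFC3 + 0xB9D4 = 0x1A997 → wrap carry → 0xA998
  0xA998 + 0x637C = 0x10D14 → wrap carry → 0x0D15
  0x0D15 + 0xD109 = 0x0DE1E
  0xDE1E + 0xD01F = 0x1AE3D → wrap carry → 0xAE3E
  0xAE3E + 0x05CE = 0x0B40C
  0xB40C + 0x1FBD = 0x0D3C9
One's-complement sum = 0xD3C9.
Checksum = ~0xD3C9 & 0xFFFF = 0x2C36.

2C36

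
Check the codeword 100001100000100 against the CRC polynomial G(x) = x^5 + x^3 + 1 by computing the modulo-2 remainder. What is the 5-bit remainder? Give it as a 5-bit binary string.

Modulo-2 division of 100001100000100 by 101001:
  pos 0: 100001 XOR 101001 = 001000
  pos 2: 100010 XOR 101001 = 001011
  pos 4: 101100 XOR 101001 = 000101
  pos 7: 101001 XOR 101001 = 000000
Remainder = 00000 (zero — the frame passes the CRC check).

00000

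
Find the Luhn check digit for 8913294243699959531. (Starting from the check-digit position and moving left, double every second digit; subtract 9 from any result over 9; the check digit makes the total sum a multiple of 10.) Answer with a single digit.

Partial digits right→left: 1 3 5 9 5 9 9 9 6 3 4 2 4 9 2 3 1 9 8
Double every second digit counting from the check-digit position (so the 1st, 3rd, 5th, ... of the partial from the right).
  doubled (with −9 where >9): 2 1 1 9 3 8 8 4 2 7 → sum 45
  kept as-is: 3 9 9 9 3 2 9 3 9 → sum 56
Total = 45 + 56 = 101.
Check digit = (10 − (101 mod 10)) mod 10 = 9.

9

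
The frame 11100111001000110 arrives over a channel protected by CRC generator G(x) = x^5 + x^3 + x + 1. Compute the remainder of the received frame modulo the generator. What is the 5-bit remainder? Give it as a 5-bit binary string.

00100

Modulo-2 division of 11100111001000110 by 101011:
  pos 0: 111001 XOR 101011 = 010010
  pos 1: 100101 XOR 101011 = 001110
  pos 3: 111010 XOR 101011 = 010001
  pos 4: 100010 XOR 101011 = 001001
  pos 6: 100110 XOR 101011 = 001101
  pos 8: 110100 XOR 101011 = 011111
  pos 9: 111111 XOR 101011 = 010100
  pos 10: 101001 XOR 101011 = 000010
Remainder = 00100 (nonzero — an error is detected).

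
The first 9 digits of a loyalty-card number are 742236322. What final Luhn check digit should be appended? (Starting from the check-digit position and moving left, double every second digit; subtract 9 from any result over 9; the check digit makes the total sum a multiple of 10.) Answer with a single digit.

1

Partial digits right→left: 2 2 3 6 3 2 2 4 7
Double every second digit counting from the check-digit position (so the 1st, 3rd, 5th, ... of the partial from the right).
  doubled (with −9 where >9): 4 6 6 4 5 → sum 25
  kept as-is: 2 6 2 4 → sum 14
Total = 25 + 14 = 39.
Check digit = (10 − (39 mod 10)) mod 10 = 1.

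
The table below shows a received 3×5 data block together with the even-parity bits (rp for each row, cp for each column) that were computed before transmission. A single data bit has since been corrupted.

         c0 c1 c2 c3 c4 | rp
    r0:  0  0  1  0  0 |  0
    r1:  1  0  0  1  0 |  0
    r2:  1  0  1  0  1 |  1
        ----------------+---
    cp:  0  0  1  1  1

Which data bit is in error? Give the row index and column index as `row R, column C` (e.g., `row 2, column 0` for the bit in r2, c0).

row 0, column 2

Recompute each row's even parity and compare to rp:
  r0: data parity 1, sent rp 0 → mismatch
  r1: data parity 0, sent rp 0 → ok
  r2: data parity 1, sent rp 1 → ok
Recompute each column's even parity and compare to cp:
  c0: data parity 0, sent cp 0 → ok
  c1: data parity 0, sent cp 0 → ok
  c2: data parity 0, sent cp 1 → mismatch
  c3: data parity 1, sent cp 1 → ok
  c4: data parity 1, sent cp 1 → ok
Exactly one row (r0) and one column (c2) fail → the flipped bit is at their intersection.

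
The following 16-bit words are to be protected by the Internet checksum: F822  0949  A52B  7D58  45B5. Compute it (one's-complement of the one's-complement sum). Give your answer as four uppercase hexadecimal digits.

One's-complement addition (fold any carry out of bit 15 back into bit 0):
  0xF822 + 0x0949 = 0x1016B → wrap carry → 0x016C
  0x016C + 0xA52B = 0x0A697
  0xA697 + 0x7D58 = 0x123EF → wrap carry → 0x23F0
  0x23F0 + 0x45B5 = 0x069A5
One's-complement sum = 0x69A5.
Checksum = ~0x69A5 & 0xFFFF = 0x965A.

965A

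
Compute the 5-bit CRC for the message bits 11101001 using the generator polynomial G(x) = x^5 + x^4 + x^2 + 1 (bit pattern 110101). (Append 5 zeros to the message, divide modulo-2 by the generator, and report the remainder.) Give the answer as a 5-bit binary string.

10110

Append 5 zeros: 1110100100000. Divide by 110101 (XOR where the leading bit is 1):
  pos 0: 111010 XOR 110101 = 001111
  pos 2: 111101 XOR 110101 = 001000
  pos 4: 100000 XOR 110101 = 010101
  pos 5: 101010 XOR 110101 = 011111
  pos 6: 111110 XOR 110101 = 001011
Remainder (last 5 bits) = 10110. This is the CRC / FCS.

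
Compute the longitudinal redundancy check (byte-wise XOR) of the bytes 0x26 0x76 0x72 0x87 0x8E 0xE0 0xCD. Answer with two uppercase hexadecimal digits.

XOR the bytes together:
  start with 0x26
  0x26 ⊕ 0x76 = 0x50
  0x50 ⊕ 0x72 = 0x22
  0x22 ⊕ 0x87 = 0xA5
  0xA5 ⊕ 0x8E = 0x2B
  0x2B ⊕ 0xE0 = 0xCB
  0xCB ⊕ 0xCD = 0x06

06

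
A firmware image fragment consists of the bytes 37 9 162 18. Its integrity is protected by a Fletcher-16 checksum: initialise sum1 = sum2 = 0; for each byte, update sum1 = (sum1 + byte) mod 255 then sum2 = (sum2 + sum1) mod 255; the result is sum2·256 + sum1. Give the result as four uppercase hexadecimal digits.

Running sums (mod 255):
  after byte 0 (37): sum1=37, sum2=37
  after byte 1 (9): sum1=46, sum2=83
  after byte 2 (162): sum1=208, sum2=36
  after byte 3 (18): sum1=226, sum2=7
Checksum = sum2·256 + sum1 = 7·256 + 226 = 2018 = 0x07E2.

07E2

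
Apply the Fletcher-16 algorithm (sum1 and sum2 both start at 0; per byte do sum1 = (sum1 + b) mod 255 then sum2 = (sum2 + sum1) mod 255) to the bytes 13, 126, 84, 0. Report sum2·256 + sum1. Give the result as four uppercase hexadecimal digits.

58DF

Running sums (mod 255):
  after byte 0 (13): sum1=13, sum2=13
  after byte 1 (126): sum1=139, sum2=152
  after byte 2 (84): sum1=223, sum2=120
  after byte 3 (0): sum1=223, sum2=88
Checksum = sum2·256 + sum1 = 88·256 + 223 = 22751 = 0x58DF.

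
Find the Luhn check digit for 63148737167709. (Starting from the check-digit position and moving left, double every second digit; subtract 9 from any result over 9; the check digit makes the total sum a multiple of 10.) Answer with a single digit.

Partial digits right→left: 9 0 7 7 6 1 7 3 7 8 4 1 3 6
Double every second digit counting from the check-digit position (so the 1st, 3rd, 5th, ... of the partial from the right).
  doubled (with −9 where >9): 9 5 3 5 5 8 6 → sum 41
  kept as-is: 0 7 1 3 8 1 6 → sum 26
Total = 41 + 26 = 67.
Check digit = (10 − (67 mod 10)) mod 10 = 3.

3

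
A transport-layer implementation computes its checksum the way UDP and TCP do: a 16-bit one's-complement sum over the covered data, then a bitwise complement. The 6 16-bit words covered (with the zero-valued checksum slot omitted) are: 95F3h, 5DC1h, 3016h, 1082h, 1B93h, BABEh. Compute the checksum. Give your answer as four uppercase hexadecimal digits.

F560

One's-complement addition (fold any carry out of bit 15 back into bit 0):
  0x95F3 + 0x5DC1 = 0x0F3B4
  0xF3B4 + 0x3016 = 0x123CA → wrap carry → 0x23CB
  0x23CB + 0x1082 = 0x0344D
  0x344D + 0x1B93 = 0x04FE0
  0x4FE0 + 0xBABE = 0x10A9E → wrap carry → 0x0A9F
One's-complement sum = 0x0A9F.
Checksum = ~0x0A9F & 0xFFFF = 0xF560.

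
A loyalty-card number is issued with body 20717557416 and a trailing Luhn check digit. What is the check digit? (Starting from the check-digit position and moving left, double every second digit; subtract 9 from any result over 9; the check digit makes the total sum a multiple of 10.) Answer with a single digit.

Partial digits right→left: 6 1 4 7 5 5 7 1 7 0 2
Double every second digit counting from the check-digit position (so the 1st, 3rd, 5th, ... of the partial from the right).
  doubled (with −9 where >9): 3 8 1 5 5 4 → sum 26
  kept as-is: 1 7 5 1 0 → sum 14
Total = 26 + 14 = 40.
Check digit = (10 − (40 mod 10)) mod 10 = 0.

0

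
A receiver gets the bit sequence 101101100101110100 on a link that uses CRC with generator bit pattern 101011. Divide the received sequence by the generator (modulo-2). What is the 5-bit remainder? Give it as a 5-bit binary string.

00000

Modulo-2 division of 101101100101110100 by 101011:
  pos 0: 101101 XOR 101011 = 000110
  pos 3: 110100 XOR 101011 = 011111
  pos 4: 111111 XOR 101011 = 010100
  pos 5: 101000 XOR 101011 = 000011
  pos 9: 111110 XOR 101011 = 010101
  pos 10: 101011 XOR 101011 = 000000
Remainder = 00000 (zero — the frame passes the CRC check).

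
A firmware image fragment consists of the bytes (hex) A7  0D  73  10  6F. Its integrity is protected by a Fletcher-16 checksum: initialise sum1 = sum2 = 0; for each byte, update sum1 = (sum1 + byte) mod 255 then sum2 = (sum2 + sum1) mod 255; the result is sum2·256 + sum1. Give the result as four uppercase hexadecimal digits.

64A7

Running sums (mod 255):
  after byte 0 (A7): sum1=167, sum2=167
  after byte 1 (0D): sum1=180, sum2=92
  after byte 2 (73): sum1=40, sum2=132
  after byte 3 (10): sum1=56, sum2=188
  after byte 4 (6F): sum1=167, sum2=100
Checksum = sum2·256 + sum1 = 100·256 + 167 = 25767 = 0x64A7.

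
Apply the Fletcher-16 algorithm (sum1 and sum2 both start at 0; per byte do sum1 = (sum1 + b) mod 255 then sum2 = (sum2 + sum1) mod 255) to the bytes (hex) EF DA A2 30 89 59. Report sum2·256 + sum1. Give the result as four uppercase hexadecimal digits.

6D80

Running sums (mod 255):
  after byte 0 (EF): sum1=239, sum2=239
  after byte 1 (DA): sum1=202, sum2=186
  after byte 2 (A2): sum1=109, sum2=40
  after byte 3 (30): sum1=157, sum2=197
  after byte 4 (89): sum1=39, sum2=236
  after byte 5 (59): sum1=128, sum2=109
Checksum = sum2·256 + sum1 = 109·256 + 128 = 28032 = 0x6D80.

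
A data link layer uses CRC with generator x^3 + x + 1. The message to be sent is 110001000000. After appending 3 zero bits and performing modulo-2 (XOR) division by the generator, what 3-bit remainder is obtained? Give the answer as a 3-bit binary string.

Append 3 zeros: 110001000000000. Divide by 1011 (XOR where the leading bit is 1):
  pos 0: 1100 XOR 1011 = 0111
  pos 1: 1110 XOR 1011 = 0101
  pos 2: 1011 XOR 1011 = 0000
Remainder (last 3 bits) = 000. This is the CRC / FCS.

000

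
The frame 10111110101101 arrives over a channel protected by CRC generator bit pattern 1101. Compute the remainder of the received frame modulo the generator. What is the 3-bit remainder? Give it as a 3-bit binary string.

Modulo-2 division of 10111110101101 by 1101:
  pos 0: 1011 XOR 1101 = 0110
  pos 1: 1101 XOR 1101 = 0000
  pos 5: 1101 XOR 1101 = 0000
  pos 10: 1101 XOR 1101 = 0000
Remainder = 000 (zero — the frame passes the CRC check).

000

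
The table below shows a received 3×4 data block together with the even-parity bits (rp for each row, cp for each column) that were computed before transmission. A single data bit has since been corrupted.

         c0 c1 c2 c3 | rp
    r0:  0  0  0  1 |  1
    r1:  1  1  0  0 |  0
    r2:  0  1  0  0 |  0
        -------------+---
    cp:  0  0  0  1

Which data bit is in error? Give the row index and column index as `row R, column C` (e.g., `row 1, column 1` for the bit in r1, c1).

Recompute each row's even parity and compare to rp:
  r0: data parity 1, sent rp 1 → ok
  r1: data parity 0, sent rp 0 → ok
  r2: data parity 1, sent rp 0 → mismatch
Recompute each column's even parity and compare to cp:
  c0: data parity 1, sent cp 0 → mismatch
  c1: data parity 0, sent cp 0 → ok
  c2: data parity 0, sent cp 0 → ok
  c3: data parity 1, sent cp 1 → ok
Exactly one row (r2) and one column (c0) fail → the flipped bit is at their intersection.

row 2, column 0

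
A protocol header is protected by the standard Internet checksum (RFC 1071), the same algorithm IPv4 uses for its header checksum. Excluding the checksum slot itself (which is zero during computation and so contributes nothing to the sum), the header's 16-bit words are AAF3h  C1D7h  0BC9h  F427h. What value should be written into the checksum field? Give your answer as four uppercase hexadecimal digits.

9343

One's-complement addition (fold any carry out of bit 15 back into bit 0):
  0xAAF3 + 0xC1D7 = 0x16CCA → wrap carry → 0x6CCB
  0x6CCB + 0x0BC9 = 0x07894
  0x7894 + 0xF427 = 0x16CBB → wrap carry → 0x6CBC
One's-complement sum = 0x6CBC.
Checksum = ~0x6CBC & 0xFFFF = 0x9343.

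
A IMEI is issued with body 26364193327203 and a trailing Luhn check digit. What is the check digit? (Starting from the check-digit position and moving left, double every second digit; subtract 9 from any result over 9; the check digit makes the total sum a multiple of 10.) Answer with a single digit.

Partial digits right→left: 3 0 2 7 2 3 3 9 1 4 6 3 6 2
Double every second digit counting from the check-digit position (so the 1st, 3rd, 5th, ... of the partial from the right).
  doubled (with −9 where >9): 6 4 4 6 2 3 3 → sum 28
  kept as-is: 0 7 3 9 4 3 2 → sum 28
Total = 28 + 28 = 56.
Check digit = (10 − (56 mod 10)) mod 10 = 4.

4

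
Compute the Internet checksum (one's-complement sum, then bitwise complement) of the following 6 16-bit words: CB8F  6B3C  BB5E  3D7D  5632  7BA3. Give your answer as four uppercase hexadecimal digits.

FE81

One's-complement addition (fold any carry out of bit 15 back into bit 0):
  0xCB8F + 0x6B3C = 0x136CB → wrap carry → 0x36CC
  0x36CC + 0xBB5E = 0x0F22A
  0xF22A + 0x3D7D = 0x12FA7 → wrap carry → 0x2FA8
  0x2FA8 + 0x5632 = 0x085DA
  0x85DA + 0x7BA3 = 0x1017D → wrap carry → 0x017E
One's-complement sum = 0x017E.
Checksum = ~0x017E & 0xFFFF = 0xFE81.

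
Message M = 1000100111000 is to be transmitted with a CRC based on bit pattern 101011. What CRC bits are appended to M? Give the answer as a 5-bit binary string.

11010

Append 5 zeros: 100010011100000000. Divide by 101011 (XOR where the leading bit is 1):
  pos 0: 100010 XOR 101011 = 001001
  pos 2: 100101 XOR 101011 = 001110
  pos 4: 111011 XOR 101011 = 010000
  pos 5: 100000 XOR 101011 = 001011
  pos 7: 101100 XOR 101011 = 000111
  pos 10: 111000 XOR 101011 = 010011
  pos 11: 100110 XOR 101011 = 001101
Remainder (last 5 bits) = 11010. This is the CRC / FCS.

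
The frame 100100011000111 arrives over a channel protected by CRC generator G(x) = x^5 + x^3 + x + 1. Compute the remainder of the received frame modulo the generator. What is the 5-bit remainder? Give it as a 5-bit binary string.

Modulo-2 division of 100100011000111 by 101011:
  pos 0: 100100 XOR 101011 = 001111
  pos 2: 111101 XOR 101011 = 010110
  pos 3: 101101 XOR 101011 = 000110
  pos 6: 110000 XOR 101011 = 011011
  pos 7: 110111 XOR 101011 = 011100
  pos 8: 111001 XOR 101011 = 010010
  pos 9: 100101 XOR 101011 = 001110
Remainder = 01110 (nonzero — an error is detected).

01110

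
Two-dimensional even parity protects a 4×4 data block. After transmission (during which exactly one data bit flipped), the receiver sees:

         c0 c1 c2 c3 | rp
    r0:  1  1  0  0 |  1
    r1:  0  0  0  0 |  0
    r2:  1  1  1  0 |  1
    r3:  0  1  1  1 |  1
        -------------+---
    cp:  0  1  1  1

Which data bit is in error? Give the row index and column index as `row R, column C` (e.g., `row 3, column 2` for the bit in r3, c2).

Recompute each row's even parity and compare to rp:
  r0: data parity 0, sent rp 1 → mismatch
  r1: data parity 0, sent rp 0 → ok
  r2: data parity 1, sent rp 1 → ok
  r3: data parity 1, sent rp 1 → ok
Recompute each column's even parity and compare to cp:
  c0: data parity 0, sent cp 0 → ok
  c1: data parity 1, sent cp 1 → ok
  c2: data parity 0, sent cp 1 → mismatch
  c3: data parity 1, sent cp 1 → ok
Exactly one row (r0) and one column (c2) fail → the flipped bit is at their intersection.

row 0, column 2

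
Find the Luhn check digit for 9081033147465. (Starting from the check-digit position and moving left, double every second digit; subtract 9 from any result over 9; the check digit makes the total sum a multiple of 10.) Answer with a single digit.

Partial digits right→left: 5 6 4 7 4 1 3 3 0 1 8 0 9
Double every second digit counting from the check-digit position (so the 1st, 3rd, 5th, ... of the partial from the right).
  doubled (with −9 where >9): 1 8 8 6 0 7 9 → sum 39
  kept as-is: 6 7 1 3 1 0 → sum 18
Total = 39 + 18 = 57.
Check digit = (10 − (57 mod 10)) mod 10 = 3.

3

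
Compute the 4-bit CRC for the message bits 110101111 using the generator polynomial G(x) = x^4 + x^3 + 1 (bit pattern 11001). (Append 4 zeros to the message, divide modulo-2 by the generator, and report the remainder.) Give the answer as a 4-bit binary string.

0001

Append 4 zeros: 1101011110000. Divide by 11001 (XOR where the leading bit is 1):
  pos 0: 11010 XOR 11001 = 00011
  pos 3: 11111 XOR 11001 = 00110
  pos 5: 11010 XOR 11001 = 00011
  pos 8: 11000 XOR 11001 = 00001
Remainder (last 4 bits) = 0001. This is the CRC / FCS.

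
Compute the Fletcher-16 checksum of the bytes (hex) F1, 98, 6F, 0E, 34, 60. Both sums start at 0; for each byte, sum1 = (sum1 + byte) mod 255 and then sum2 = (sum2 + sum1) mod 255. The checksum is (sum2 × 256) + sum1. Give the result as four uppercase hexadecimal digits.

Running sums (mod 255):
  after byte 0 (F1): sum1=241, sum2=241
  after byte 1 (98): sum1=138, sum2=124
  after byte 2 (6F): sum1=249, sum2=118
  after byte 3 (0E): sum1=8, sum2=126
  after byte 4 (34): sum1=60, sum2=186
  after byte 5 (60): sum1=156, sum2=87
Checksum = sum2·256 + sum1 = 87·256 + 156 = 22428 = 0x579C.

579C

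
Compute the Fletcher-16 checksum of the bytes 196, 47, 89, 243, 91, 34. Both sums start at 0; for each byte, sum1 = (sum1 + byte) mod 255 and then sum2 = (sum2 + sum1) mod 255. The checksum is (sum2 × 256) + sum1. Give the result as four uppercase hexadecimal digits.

A2BE

Running sums (mod 255):
  after byte 0 (196): sum1=196, sum2=196
  after byte 1 (47): sum1=243, sum2=184
  after byte 2 (89): sum1=77, sum2=6
  after byte 3 (243): sum1=65, sum2=71
  after byte 4 (91): sum1=156, sum2=227
  after byte 5 (34): sum1=190, sum2=162
Checksum = sum2·256 + sum1 = 162·256 + 190 = 41662 = 0xA2BE.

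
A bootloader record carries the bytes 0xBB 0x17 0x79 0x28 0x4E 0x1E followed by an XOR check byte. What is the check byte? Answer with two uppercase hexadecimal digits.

AD

XOR the bytes together:
  start with 0xBB
  0xBB ⊕ 0x17 = 0xAC
  0xAC ⊕ 0x79 = 0xD5
  0xD5 ⊕ 0x28 = 0xFD
  0xFD ⊕ 0x4E = 0xB3
  0xB3 ⊕ 0x1E = 0xAD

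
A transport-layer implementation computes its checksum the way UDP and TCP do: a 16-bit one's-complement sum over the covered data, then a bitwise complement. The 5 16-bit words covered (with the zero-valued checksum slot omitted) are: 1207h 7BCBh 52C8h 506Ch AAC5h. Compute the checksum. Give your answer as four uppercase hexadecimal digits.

One's-complement addition (fold any carry out of bit 15 back into bit 0):
  0x1207 + 0x7BCB = 0x08DD2
  0x8DD2 + 0x52C8 = 0x0E09A
  0xE09A + 0x506C = 0x13106 → wrap carry → 0x3107
  0x3107 + 0xAAC5 = 0x0DBCC
One's-complement sum = 0xDBCC.
Checksum = ~0xDBCC & 0xFFFF = 0x2433.

2433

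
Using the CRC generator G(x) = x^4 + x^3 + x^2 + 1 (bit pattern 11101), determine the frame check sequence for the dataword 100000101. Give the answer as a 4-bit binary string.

0100

Append 4 zeros: 1000001010000. Divide by 11101 (XOR where the leading bit is 1):
  pos 0: 10000 XOR 11101 = 01101
  pos 1: 11010 XOR 11101 = 00111
  pos 3: 11110 XOR 11101 = 00011
  pos 6: 11100 XOR 11101 = 00001
Remainder (last 4 bits) = 0100. This is the CRC / FCS.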